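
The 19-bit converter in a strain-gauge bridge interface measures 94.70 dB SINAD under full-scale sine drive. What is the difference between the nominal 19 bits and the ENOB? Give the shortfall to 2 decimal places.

Effective bits = (94.70 − 1.76)/6.02 = 15.4385.
Shortfall = 19 − 15.4385 = 3.5615 bits.

3.56 bits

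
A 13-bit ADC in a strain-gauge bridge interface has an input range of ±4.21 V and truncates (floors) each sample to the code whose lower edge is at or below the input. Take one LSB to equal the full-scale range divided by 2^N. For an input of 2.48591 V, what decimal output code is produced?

Span: 4.21 V − (-4.21 V) = 8.42 V. LSB = 8.42 V / 2^13 ≈ 1.028 mV.
V_in − V_min = 2.48591 − (-4.21) = 6.69591 V.
Divide by LSB: 6.69591 × 8192/8.42 = 6514.5956.
Truncating gives code 6514.

6514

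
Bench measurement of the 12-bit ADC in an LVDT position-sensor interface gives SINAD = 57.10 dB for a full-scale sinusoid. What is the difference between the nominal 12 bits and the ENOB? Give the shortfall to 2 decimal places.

ENOB = (SINAD − 1.76)/6.02 = (57.10 − 1.76)/6.02 = 9.1927 bits.
12 − 9.1927 = 2.81 bits below nominal.

2.81 bits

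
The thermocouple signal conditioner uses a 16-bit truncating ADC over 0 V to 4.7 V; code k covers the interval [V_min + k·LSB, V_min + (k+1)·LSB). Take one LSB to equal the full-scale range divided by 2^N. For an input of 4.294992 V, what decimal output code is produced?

Full-scale range = 4.7 V. LSB = 4.7 V / 2^16 ≈ 71.72 µV.
code = ⌊(V_in − V_min)/LSB⌋ = ⌊(V_in − V_min) × 2^16 / range⌋
     = ⌊(4.294992 − (0)) × 65536 / 4.7⌋ = ⌊4.294992 × 65536/4.7⌋
     = ⌊59888.637⌋ = 59888.

59888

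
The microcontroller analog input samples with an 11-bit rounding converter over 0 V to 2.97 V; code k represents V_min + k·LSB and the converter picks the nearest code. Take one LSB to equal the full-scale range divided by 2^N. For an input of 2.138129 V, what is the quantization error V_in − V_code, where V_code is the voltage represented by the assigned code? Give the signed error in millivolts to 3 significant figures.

+0.541 mV

Span = 2.97 V. LSB = 2.97 V / 2^11 ≈ 1.450 mV.
(2.138129 − (0)) / LSB = 2.138129 × 2048/2.97 = 1474.3731. Nearest integer: k = 1474.
Reconstructed level: 0 + 1474 × 2.97/2048 V = 2.137587891 V.
V_in − V_code = 2.138129 − (2.137587891) = +0.541 mV.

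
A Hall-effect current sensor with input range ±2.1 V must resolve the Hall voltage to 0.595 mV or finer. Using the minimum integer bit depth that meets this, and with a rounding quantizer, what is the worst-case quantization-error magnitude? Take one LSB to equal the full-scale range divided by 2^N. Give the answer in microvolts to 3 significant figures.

256 µV

The full-scale span is 2.1 − (-2.1) = 4.2 V.
Levels needed ≥ 4.2/0.595 mV = 7059. 2^13 = 8192 suffices, so N_min = 13.
Step size = 4.2/8192 V = 0.51270 mV.
|e|_max = LSB/2 = 256 µV.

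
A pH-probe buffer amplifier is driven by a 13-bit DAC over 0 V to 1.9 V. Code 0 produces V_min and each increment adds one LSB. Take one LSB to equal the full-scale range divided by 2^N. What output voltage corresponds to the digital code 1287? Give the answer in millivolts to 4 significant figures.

298.5 mV

V_FS = 1.9 V. LSB = 1.9 V / 2^13.
Output = V_min + (1287/8192) × range = 0 + 0.157104 × 1.9 V
      = 0 + 0.298499 = 0.298499 V.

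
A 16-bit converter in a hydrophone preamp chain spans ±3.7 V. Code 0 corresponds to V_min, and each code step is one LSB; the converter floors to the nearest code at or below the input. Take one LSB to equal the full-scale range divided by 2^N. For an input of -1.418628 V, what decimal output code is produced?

20204

Span: 3.7 V − (-3.7 V) = 7.4 V. LSB = 7.4 V / 2^16 ≈ 112.9 µV.
code = ⌊(V_in − V_min)/LSB⌋ = ⌊(V_in − V_min) × 2^16 / range⌋
     = ⌊(-1.418628 − (-3.7)) × 65536 / 7.4⌋ = ⌊2.281372 × 65536/7.4⌋
     = ⌊20204.324⌋ = 20204.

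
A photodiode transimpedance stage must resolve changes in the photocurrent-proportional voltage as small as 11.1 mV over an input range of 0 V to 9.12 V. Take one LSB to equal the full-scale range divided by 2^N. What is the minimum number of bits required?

10 bits

Full-scale range = 9.12 V.
Need 2^N ≥ 9.12 V / 11.1 mV = 821.6 → N_min = 10.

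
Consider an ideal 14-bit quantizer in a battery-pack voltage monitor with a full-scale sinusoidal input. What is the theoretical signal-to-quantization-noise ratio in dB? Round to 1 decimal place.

For an ideal N-bit converter with full-scale sine input, SNR = 6.02 N + 1.76 dB. SNR = 6.02 × 14 + 1.76 = 84.28 + 1.76 = 86.04 dB.

86.0 dB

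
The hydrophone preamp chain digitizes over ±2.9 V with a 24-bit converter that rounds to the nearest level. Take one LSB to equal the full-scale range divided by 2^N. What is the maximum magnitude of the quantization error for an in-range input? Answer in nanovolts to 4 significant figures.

172.9 nV

The full-scale span is 2.9 − (-2.9) = 5.8 V.
Step size = 5.8/16777216 V = 345.707 nV.
Worst-case error for round-to-nearest is half an LSB: 172.9 nV.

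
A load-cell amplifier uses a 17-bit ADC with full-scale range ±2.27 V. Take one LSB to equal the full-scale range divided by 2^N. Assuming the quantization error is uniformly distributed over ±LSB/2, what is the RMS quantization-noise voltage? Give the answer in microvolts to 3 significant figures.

Range = 2.27 − (-2.27) = 4.54 V.
LSB = 4.54 V / 2^17 = 34.637 µV.
RMS of a uniform error over width LSB is LSB/√12 = 10.0 µV.

10.0 µV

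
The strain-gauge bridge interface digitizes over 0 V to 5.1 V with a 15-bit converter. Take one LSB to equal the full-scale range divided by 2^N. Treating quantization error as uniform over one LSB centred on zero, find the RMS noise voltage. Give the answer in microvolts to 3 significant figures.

Span = 5.1 V.
Step size = 5.1/32768 V = 155.64 µV.
RMS of a uniform error over width LSB is LSB/√12 = 44.9 µV.

44.9 µV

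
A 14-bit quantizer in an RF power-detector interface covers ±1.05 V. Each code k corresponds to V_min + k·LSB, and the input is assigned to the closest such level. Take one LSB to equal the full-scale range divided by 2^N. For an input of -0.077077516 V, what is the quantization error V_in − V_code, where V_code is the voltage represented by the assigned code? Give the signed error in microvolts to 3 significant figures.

−45.0 µV

Range = 1.05 − (-1.05) = 2.1 V. LSB = 2.1 V / 2^14 ≈ 128.2 µV.
(-0.077077516 − (-1.05)) / LSB = 0.972922484 × 16384/2.1 = 7590.6486. Nearest integer: k = 7591.
V_code = -1.05 + (7591/16384) × 2.1 = -0.077032470703 V.
Error = V_in − V_code = -0.077077516 − (-0.077032470703) = −45.0 µV.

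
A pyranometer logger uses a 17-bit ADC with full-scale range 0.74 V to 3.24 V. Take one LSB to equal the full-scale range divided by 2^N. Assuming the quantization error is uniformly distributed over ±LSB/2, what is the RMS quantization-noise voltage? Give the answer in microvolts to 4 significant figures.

5.506 µV

The full-scale span is 3.24 − (0.74) = 2.5 V.
LSB = 2.5 V / 2^17 = 19.0735 µV.
For a uniform distribution on [−LSB/2, +LSB/2], V_rms = LSB/√12 = 19.0735 µV/3.4641 = 5.506 µV.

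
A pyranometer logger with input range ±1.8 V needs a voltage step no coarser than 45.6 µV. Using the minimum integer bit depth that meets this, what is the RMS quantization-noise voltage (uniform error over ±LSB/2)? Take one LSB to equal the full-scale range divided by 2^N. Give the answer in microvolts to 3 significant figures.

Span: 1.8 V − (-1.8 V) = 3.6 V.
Required number of levels: 3.6/45.6 µV = 78947; smallest N with 2^N ≥ that is 17.
LSB = 3.6 V / 2^17 = 27.466 µV.
σ_q = LSB/√12 = 27.466 µV/3.4641 = 7.93 µV.

7.93 µV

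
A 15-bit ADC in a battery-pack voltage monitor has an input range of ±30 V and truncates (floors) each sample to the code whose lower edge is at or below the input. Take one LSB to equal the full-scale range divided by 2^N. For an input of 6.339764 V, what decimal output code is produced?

19846

Span: 30 V − (-30 V) = 60 V. LSB = 60 V / 2^15 ≈ 1.831 mV.
code = ⌊(V_in − V_min)/LSB⌋ = ⌊(V_in − V_min) × 2^15 / range⌋
     = ⌊(6.339764 − (-30)) × 32768 / 60⌋ = ⌊36.339764 × 32768/60⌋
     = ⌊19846.356⌋ = 19846.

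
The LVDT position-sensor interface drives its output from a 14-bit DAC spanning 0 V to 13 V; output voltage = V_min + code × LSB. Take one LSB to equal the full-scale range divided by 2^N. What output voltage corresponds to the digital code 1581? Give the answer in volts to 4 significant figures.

Range is 13 V. LSB = 13 V / 2^14.
V_out = 0 + 1581 × (13/16384) V
      = 0 V + 1.25446 V = 1.25446 V.

1.254 V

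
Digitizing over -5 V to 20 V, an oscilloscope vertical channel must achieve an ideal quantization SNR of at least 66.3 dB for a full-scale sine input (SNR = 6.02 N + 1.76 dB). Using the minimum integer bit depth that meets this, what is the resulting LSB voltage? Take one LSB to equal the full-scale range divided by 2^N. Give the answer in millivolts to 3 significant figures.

12.2 mV

Range = 20 − (-5) = 25 V.
Required N = ⌈(66.3 − 1.76)/6.02⌉ = ⌈10.721⌉ = 11.
Step size = 25/2048 V = 12.2 mV.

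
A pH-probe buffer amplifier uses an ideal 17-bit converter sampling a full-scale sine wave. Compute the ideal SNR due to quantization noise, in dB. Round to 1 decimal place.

104.1 dB

6.02(17) + 1.76 = 102.34 + 1.76 = 104.10 dB.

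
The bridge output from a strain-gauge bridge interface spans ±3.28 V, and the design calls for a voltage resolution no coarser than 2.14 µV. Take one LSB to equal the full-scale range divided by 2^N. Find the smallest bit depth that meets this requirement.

Range = 3.28 − (-3.28) = 6.56 V.
Need 2^N ≥ 6.56 V / 2.14 µV = 3.065e6 → N_min = 22.

22 bits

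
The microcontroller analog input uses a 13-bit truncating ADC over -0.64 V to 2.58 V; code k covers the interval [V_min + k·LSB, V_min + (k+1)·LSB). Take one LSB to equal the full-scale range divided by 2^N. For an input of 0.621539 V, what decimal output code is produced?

The full-scale span is 2.58 − (-0.64) = 3.22 V. LSB = 3.22 V / 2^13 ≈ 393.1 µV.
V_in − V_min = 0.621539 − (-0.64) = 1.261539 V.
Divide by LSB: 1.261539 × 8192/3.22 = 3209.4806.
Truncating gives code 3209.

3209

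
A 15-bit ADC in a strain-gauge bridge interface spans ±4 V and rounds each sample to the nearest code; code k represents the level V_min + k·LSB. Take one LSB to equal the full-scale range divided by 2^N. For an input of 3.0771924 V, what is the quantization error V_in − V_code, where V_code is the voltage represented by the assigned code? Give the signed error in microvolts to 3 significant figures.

Range = 4 − (-4) = 8 V. LSB = 8 V / 2^15 ≈ 244.1 µV.
Position in LSBs: (3.0771924 − (-4)) × 32768/8 = 28988.1801; rounding gives k = 28988.
V_code = -4 + (28988/32768) × 8 = 3.0771484375 V.
e = 3.0771924 − (3.0771484375) = +44.0 µV.

+44.0 µV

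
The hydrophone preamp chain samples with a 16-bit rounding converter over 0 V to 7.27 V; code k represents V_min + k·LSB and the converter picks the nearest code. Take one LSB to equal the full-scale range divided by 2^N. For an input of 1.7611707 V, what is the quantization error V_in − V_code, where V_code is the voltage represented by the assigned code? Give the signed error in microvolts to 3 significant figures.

+23.8 µV

V_FS = 7.27 V. LSB = 7.27 V / 2^16 ≈ 110.9 µV.
(V_in − V_min)/LSB = (1.7611707 − (0)) × 65536/7.27 = 15876.2150 → nearest code k = 15876.
V_code = 0 + (15876/65536) × 7.27 = 1.7611468506 V.
V_in − V_code = 1.7611707 − (1.7611468506) = +23.8 µV.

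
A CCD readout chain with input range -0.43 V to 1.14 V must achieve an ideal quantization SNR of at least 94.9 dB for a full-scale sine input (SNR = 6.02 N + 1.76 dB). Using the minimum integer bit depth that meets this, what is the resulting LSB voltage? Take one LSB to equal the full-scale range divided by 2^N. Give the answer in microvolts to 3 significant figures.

24.0 µV

Full-scale range = 1.14 V − (-0.43 V) = 1.57 V.
Required N = ⌈(94.9 − 1.76)/6.02⌉ = ⌈15.472⌉ = 16.
LSB = 1.57 V ÷ 2^16 = 1.57/65536 V = 24.0 µV.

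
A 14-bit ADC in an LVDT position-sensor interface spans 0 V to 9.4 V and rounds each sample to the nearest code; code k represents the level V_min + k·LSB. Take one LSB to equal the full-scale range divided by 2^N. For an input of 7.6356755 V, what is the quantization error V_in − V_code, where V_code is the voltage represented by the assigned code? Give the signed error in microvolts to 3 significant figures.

−103 µV

Full-scale range = 9.4 V. LSB = 9.4 V / 2^14 ≈ 0.5737 mV.
(V_in − V_min)/LSB = (7.6356755 − (0)) × 16384/9.4 = 13308.8199 → nearest code k = 13309.
V_code = 0 + (13309/16384) × 9.4 = 7.6357788086 V.
V_in − V_code = 7.6356755 − (7.6357788086) = −103 µV.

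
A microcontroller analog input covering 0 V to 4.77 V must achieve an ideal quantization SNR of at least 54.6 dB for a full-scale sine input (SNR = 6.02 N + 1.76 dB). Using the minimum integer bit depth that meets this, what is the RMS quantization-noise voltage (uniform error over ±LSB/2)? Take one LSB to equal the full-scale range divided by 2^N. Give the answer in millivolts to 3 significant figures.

Range is 4.77 V.
N ≥ (54.6 − 1.76)/6.02 = 8.777 → N_min = 9.
LSB = 4.77 V ÷ 2^9 = 4.77/512 V = 9.3164 mV.
V_rms = LSB/√12 = 2.69 mV.

2.69 mV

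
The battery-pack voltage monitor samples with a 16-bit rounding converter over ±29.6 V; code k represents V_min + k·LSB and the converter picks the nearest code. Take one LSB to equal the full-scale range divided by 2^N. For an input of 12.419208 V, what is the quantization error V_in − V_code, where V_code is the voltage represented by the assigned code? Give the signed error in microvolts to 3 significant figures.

Span: 29.6 V − (-29.6 V) = 59.2 V. LSB = 59.2 V / 2^16 ≈ 0.9033 mV.
(V_in − V_min)/LSB = (12.419208 − (-29.6)) × 65536/59.2 = 46516.3989 → nearest code k = 46516.
V_code = -29.6 + (46516/65536) × 59.2 = 12.418847656 V.
e = 12.419208 − (12.418847656) = +360 µV.

+360 µV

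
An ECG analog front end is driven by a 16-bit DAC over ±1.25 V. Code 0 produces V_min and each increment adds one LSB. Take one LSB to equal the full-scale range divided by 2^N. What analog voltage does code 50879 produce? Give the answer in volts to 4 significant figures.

The full-scale span is 1.25 − (-1.25) = 2.5 V. LSB = 2.5 V / 2^16.
V_out = -1.25 + 50879 × (2.5/65536) V
      = -1.25 + 1.94088 = 0.690880 V.

0.6909 V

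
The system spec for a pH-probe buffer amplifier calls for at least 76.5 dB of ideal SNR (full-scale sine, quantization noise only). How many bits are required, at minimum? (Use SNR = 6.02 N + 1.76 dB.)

13 bits

N ≥ (76.5 − 1.76)/6.02 = 12.415 → N_min = 13.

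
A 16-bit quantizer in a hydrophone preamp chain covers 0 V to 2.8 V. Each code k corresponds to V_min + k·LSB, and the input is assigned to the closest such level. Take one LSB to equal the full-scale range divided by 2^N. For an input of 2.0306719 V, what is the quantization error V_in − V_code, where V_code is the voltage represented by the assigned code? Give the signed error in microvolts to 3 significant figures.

V_FS = 2.8 V. LSB = 2.8 V / 2^16 ≈ 42.72 µV.
(V_in − V_min)/LSB = (2.0306719 − (0)) × 65536/2.8 = 47529.3263 → nearest code k = 47529.
Reconstructed level: 0 + 47529 × 2.8/65536 V = 2.0306579590 V.
e = 2.0306719 − (2.0306579590) = +13.9 µV.

+13.9 µV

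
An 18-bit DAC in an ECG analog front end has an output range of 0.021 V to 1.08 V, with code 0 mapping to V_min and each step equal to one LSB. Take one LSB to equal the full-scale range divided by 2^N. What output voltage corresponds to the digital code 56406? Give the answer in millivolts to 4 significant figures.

Range = 1.08 − (0.021) = 1.059 V. LSB = 1.059 V / 2^18.
V_out = 0.021 + 56406 × (1.059/262144) V
      = 0.021 + 0.227867 = 0.248867 V.

248.9 mV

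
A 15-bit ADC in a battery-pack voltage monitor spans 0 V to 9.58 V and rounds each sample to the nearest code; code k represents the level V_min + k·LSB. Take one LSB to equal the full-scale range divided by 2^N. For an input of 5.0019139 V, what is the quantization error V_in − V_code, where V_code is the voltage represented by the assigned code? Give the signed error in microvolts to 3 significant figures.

−45.9 µV

V_FS = 9.58 V. LSB = 9.58 V / 2^15 ≈ 292.4 µV.
(5.0019139 − (0)) / LSB = 5.0019139 × 32768/9.58 = 17108.8429. Nearest integer: k = 17109.
Reconstructed level: 0 + 17109 × 9.58/32768 V = 5.0019598389 V.
e = 5.0019139 − (5.0019598389) = −45.9 µV.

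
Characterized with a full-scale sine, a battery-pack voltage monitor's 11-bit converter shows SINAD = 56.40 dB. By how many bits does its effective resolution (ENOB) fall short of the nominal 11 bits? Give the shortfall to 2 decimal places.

Effective bits = (56.40 − 1.76)/6.02 = 9.0764.
Shortfall = 11 − 9.0764 = 1.9236 bits.

1.92 bits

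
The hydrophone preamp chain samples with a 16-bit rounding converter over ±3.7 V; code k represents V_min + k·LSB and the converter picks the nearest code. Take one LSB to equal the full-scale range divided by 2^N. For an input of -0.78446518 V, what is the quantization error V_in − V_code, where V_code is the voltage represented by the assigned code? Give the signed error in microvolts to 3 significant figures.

The full-scale span is 3.7 − (-3.7) = 7.4 V. LSB = 7.4 V / 2^16 ≈ 112.9 µV.
(V_in − V_min)/LSB = (-0.78446518 − (-3.7)) × 65536/7.4 = 25820.6068 → nearest code k = 25821.
Reconstructed level: -3.7 + 25821 × 7.4/65536 V = -0.78442077637 V.
e = -0.78446518 − (-0.78442077637) = −44.4 µV.

−44.4 µV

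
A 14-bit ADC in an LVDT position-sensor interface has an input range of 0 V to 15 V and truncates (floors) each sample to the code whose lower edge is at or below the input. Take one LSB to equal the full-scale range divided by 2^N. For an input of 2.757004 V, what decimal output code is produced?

V_FS = 15 V. LSB = 15 V / 2^14 ≈ 0.9155 mV.
code = ⌊(V_in − V_min)/LSB⌋ = ⌊(V_in − V_min) × 2^14 / range⌋
     = ⌊(2.757004 − (0)) × 16384 / 15⌋ = ⌊2.757004 × 16384/15⌋
     = ⌊3011.384⌋ = 3011.

3011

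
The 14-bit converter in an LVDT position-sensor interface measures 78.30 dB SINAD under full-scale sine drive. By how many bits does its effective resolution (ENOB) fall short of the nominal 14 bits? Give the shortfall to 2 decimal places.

1.29 bits

Effective bits = (78.30 − 1.76)/6.02 = 12.7143.
Lost resolution: 14 − 12.7143 = 1.2857 bits.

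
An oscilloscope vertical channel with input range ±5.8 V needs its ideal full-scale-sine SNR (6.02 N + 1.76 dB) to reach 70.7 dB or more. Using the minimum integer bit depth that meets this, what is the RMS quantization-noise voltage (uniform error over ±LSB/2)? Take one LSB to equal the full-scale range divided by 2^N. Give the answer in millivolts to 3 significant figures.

Full-scale range = 5.8 V − (-5.8 V) = 11.6 V.
N ≥ (70.7 − 1.76)/6.02 = 11.452 → N_min = 12.
One LSB is 11.6 V / 4096 = 2.8320 mV.
RMS noise = LSB/√12 = 0.818 mV.

0.818 mV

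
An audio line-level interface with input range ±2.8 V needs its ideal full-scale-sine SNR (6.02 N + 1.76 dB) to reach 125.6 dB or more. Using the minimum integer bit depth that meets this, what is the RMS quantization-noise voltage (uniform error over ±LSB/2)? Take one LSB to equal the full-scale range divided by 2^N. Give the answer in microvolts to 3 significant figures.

The full-scale span is 2.8 − (-2.8) = 5.6 V.
Solving 6.02 N ≥ 125.6 − 1.76: N ≥ 20.571. Round up → N = 21.
Step size = 5.6/2097152 V = 2.6703 µV.
V_rms = LSB/√12 = 0.771 µV.

0.771 µV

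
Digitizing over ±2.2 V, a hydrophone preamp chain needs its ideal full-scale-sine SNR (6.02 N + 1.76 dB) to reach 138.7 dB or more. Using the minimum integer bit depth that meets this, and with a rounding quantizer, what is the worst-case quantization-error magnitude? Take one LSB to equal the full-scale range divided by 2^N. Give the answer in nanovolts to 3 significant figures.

Full-scale range = 2.2 V − (-2.2 V) = 4.4 V.
Required N = ⌈(138.7 − 1.76)/6.02⌉ = ⌈22.748⌉ = 23.
LSB = 4.4 V / 2^23 = 0.52452 µV.
Half an LSB is 262 nV.

262 nV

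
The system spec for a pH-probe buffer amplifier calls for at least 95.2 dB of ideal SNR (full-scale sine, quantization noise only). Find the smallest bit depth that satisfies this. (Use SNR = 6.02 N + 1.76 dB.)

16 bits

Solving 6.02 N ≥ 95.2 − 1.76: N ≥ 15.522. Round up → N = 16.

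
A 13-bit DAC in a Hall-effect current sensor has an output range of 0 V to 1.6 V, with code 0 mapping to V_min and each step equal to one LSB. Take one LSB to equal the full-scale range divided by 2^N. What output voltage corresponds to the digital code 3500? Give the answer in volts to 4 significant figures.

V_FS = 1.6 V. LSB = 1.6 V / 2^13.
V_out = V_min + code × LSB = 0 V + 3500 × 1.6 V / 8192
      = 0 V + 0.683594 V = 0.683594 V.

0.6836 V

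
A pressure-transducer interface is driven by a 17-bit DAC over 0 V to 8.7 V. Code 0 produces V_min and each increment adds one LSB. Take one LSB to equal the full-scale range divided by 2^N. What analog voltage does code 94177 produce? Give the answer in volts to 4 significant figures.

6.251 V

Span = 8.7 V. LSB = 8.7 V / 2^17.
V_out = V_min + code × LSB = 0 V + 94177 × 8.7 V / 131072
      = 0 V + 6.25107 V = 6.25107 V.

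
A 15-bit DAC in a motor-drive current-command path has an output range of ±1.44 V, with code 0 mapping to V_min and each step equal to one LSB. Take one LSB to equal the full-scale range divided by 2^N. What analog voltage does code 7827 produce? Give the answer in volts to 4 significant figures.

Range = 1.44 − (-1.44) = 2.88 V. LSB = 2.88 V / 2^15.
V_out = -1.44 + 7827 × (2.88/32768) V
      = -1.44 + 0.687920 = -0.752080 V.

-0.7521 V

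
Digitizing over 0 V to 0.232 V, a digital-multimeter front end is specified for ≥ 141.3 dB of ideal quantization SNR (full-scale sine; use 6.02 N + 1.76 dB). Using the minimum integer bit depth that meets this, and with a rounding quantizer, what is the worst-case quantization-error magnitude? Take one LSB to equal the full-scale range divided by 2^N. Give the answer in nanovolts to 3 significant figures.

6.91 nV

Range is 0.232 V.
Required N = ⌈(141.3 − 1.76)/6.02⌉ = ⌈23.179⌉ = 24.
One LSB is 0.232 V / 16777216 = 13.828 nV.
Max error for round-to-nearest is LSB/2 = 6.91 nV.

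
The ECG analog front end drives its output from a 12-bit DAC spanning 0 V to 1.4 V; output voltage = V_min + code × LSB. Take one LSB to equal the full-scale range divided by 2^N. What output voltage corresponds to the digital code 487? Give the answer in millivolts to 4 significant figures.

Full-scale range = 1.4 V. LSB = 1.4 V / 2^12.
Output = V_min + (487/4096) × range = 0 + 0.118896 × 1.4 V
      = 0 V + 0.166455 V = 0.166455 V.

166.5 mV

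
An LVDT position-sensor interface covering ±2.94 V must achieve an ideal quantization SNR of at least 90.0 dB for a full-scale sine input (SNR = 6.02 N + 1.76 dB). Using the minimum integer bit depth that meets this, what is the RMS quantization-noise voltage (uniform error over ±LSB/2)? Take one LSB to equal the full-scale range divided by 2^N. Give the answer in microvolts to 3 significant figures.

51.8 µV

Span: 2.94 V − (-2.94 V) = 5.88 V.
6.02 N + 1.76 ≥ 90.0 gives N ≥ 14.658, so the minimum integer is 15.
Step size = 5.88/32768 V = 179.44 µV.
RMS noise = LSB/√12 = 51.8 µV.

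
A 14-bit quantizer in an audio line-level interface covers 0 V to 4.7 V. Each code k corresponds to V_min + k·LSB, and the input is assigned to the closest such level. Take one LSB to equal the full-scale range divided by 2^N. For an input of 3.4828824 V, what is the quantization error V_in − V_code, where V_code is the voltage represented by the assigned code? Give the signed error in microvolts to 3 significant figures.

Span = 4.7 V. LSB = 4.7 V / 2^14 ≈ 286.9 µV.
Position in LSBs: (3.4828824 − (0)) × 16384/4.7 = 12141.1798; rounding gives k = 12141.
V_code = 0 + (12141/16384) × 4.7 = 3.4828308105 V.
Error = V_in − V_code = 3.4828824 − (3.4828308105) = +51.6 µV.

+51.6 µV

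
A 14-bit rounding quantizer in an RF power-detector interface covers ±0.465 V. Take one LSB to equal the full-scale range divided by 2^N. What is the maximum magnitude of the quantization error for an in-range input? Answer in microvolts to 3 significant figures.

28.4 µV

Full-scale range = 0.465 V − (-0.465 V) = 0.93 V.
LSB = 0.93 V / 2^14 = 56.763 µV.
|e|_max = LSB/2 = 28.4 µV.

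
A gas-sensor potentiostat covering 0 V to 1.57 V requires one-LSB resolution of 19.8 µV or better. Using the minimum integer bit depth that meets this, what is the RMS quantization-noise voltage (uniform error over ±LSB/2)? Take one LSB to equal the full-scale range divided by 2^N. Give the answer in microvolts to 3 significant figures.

Range is 1.57 V.
Required number of levels: 1.57/19.8 µV = 79293; smallest N with 2^N ≥ that is 17.
LSB = 1.57 V ÷ 2^17 = 1.57/131072 V = 11.978 µV.
σ_q = LSB/√12 = 11.978 µV/3.4641 = 3.46 µV.

3.46 µV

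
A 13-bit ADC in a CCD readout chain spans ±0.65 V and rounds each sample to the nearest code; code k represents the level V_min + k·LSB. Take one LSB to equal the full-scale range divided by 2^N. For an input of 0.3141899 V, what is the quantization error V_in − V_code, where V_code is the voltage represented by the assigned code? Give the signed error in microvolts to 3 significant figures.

−19.1 µV

Range = 0.65 − (-0.65) = 1.3 V. LSB = 1.3 V / 2^13 ≈ 158.7 µV.
(V_in − V_min)/LSB = (0.3141899 − (-0.65)) × 8192/1.3 = 6075.8797 → nearest code k = 6076.
V_code = -0.65 + (6076/8192) × 1.3 = 0.3142089844 V.
Error = V_in − V_code = 0.3141899 − (0.3142089844) = −19.1 µV.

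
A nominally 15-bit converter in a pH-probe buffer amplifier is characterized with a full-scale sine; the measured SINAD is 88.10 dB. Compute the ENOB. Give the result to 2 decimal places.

(88.10 − 1.76) / 6.02 = 86.34/6.02 = 14.3422 effective bits.

14.34 bits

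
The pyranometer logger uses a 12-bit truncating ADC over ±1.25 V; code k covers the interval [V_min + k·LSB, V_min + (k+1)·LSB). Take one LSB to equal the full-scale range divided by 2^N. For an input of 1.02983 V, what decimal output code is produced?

Full-scale range = 1.25 V − (-1.25 V) = 2.5 V. LSB = 2.5 V / 2^12 ≈ 0.6104 mV.
(V_in − V_min) × 2^12/range = (1.02983 − (-1.25)) × 4096/2.5 = 3735.273.
Floor → code = 3735.

3735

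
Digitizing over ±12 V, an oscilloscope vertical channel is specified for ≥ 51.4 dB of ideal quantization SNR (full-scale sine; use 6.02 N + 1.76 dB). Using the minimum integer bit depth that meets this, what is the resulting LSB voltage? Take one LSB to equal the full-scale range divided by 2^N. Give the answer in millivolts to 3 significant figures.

46.9 mV

The full-scale span is 12 − (-12) = 24 V.
Required N = ⌈(51.4 − 1.76)/6.02⌉ = ⌈8.246⌉ = 9.
LSB = 24 V ÷ 2^9 = 24/512 V = 46.9 mV.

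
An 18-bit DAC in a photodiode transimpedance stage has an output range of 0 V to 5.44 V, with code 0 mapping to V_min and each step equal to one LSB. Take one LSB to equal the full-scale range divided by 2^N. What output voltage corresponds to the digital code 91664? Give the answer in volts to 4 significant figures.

1.902 V

Full-scale range = 5.44 V. LSB = 5.44 V / 2^18.
V_out = V_min + code × LSB = 0 V + 91664 × 5.44 V / 262144
      = 0 + 1.90221 = 1.90221 V.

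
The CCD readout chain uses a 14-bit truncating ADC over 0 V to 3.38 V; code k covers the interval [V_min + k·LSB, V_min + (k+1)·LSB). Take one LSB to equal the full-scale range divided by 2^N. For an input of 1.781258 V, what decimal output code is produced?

Full-scale range = 3.38 V. LSB = 3.38 V / 2^14 ≈ 206.3 µV.
code = ⌊(V_in − V_min)/LSB⌋ = ⌊(V_in − V_min) × 2^14 / range⌋
     = ⌊(1.781258 − (0)) × 16384 / 3.38⌋ = ⌊1.781258 × 16384/3.38⌋
     = ⌊8634.358⌋ = 8634.

8634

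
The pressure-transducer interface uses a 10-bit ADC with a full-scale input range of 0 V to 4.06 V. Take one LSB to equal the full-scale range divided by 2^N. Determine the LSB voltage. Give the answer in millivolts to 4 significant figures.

3.965 mV

Span = 4.06 V.
There are 2^10 = 1024 steps.
One LSB is 4.06 V / 1024 = 3.965 mV.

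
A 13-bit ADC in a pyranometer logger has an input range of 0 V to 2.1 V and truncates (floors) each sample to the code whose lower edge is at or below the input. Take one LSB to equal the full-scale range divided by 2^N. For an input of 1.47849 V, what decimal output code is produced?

5767

V_FS = 2.1 V. LSB = 2.1 V / 2^13 ≈ 256.3 µV.
V_in − V_min = 1.47849 − (0) = 1.47849 V.
Divide by LSB: 1.47849 × 8192/2.1 = 5767.5191.
Truncating gives code 5767.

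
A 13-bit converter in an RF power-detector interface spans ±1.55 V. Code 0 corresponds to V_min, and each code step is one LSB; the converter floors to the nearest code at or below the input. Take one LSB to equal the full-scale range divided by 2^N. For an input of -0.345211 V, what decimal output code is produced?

Range = 1.55 − (-1.55) = 3.1 V. LSB = 3.1 V / 2^13 ≈ 378.4 µV.
code = ⌊(V_in − V_min)/LSB⌋ = ⌊(V_in − V_min) × 2^13 / range⌋
     = ⌊(-0.345211 − (-1.55)) × 8192 / 3.1⌋ = ⌊1.204789 × 8192/3.1⌋
     = ⌊3183.752⌋ = 3183.

3183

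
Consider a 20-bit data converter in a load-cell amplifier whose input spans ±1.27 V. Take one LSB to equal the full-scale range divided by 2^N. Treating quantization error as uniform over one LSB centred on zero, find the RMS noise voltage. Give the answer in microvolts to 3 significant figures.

Full-scale range = 1.27 V − (-1.27 V) = 2.54 V.
LSB = 2.54 V / 2^20 = 2.4223 µV.
For a uniform distribution on [−LSB/2, +LSB/2], V_rms = LSB/√12 = 2.4223 µV/3.4641 = 0.699 µV.

0.699 µV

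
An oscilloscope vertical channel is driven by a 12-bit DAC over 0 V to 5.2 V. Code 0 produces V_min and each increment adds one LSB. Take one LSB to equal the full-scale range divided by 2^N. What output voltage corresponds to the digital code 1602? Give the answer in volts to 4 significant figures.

2.034 V

Span = 5.2 V. LSB = 5.2 V / 2^12.
V_out = 0 + 1602 × (5.2/4096) V
      = 0 V + 2.03379 V = 2.03379 V.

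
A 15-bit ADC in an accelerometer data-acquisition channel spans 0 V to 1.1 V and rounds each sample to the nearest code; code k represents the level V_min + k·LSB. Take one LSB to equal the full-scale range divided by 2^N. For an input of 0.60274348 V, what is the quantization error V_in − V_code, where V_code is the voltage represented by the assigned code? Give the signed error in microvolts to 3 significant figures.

Full-scale range = 1.1 V. LSB = 1.1 V / 2^15 ≈ 33.57 µV.
Position in LSBs: (0.60274348 − (0)) × 32768/1.1 = 17955.1803; rounding gives k = 17955.
V_code = V_min + k × range/2^15 = 0 + 17955 × 1.1/32768 = 0.60273742676 V.
Error = V_in − V_code = 0.60274348 − (0.60273742676) = +6.05 µV.

+6.05 µV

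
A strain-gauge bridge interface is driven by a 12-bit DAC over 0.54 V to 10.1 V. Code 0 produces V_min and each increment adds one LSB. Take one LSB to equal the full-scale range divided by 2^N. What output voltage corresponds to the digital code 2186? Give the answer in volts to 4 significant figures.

Range = 10.1 − (0.54) = 9.56 V. LSB = 9.56 V / 2^12.
V_out = V_min + code × LSB = 0.54 V + 2186 × 9.56 V / 4096
      = 0.54 V + 5.10209 V = 5.64209 V.

5.642 V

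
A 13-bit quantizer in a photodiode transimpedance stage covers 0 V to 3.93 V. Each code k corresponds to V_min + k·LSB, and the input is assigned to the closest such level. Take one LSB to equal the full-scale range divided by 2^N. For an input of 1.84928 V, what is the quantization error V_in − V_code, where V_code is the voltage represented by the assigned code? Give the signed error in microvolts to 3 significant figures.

Span = 3.93 V. LSB = 3.93 V / 2^13 ≈ 479.7 µV.
(V_in − V_min)/LSB = (1.84928 − (0)) × 8192/3.93 = 3854.7842 → nearest code k = 3855.
Reconstructed level: 0 + 3855 × 3.93/8192 V = 1.849383545 V.
V_in − V_code = 1.84928 − (1.849383545) = −104 µV.

−104 µV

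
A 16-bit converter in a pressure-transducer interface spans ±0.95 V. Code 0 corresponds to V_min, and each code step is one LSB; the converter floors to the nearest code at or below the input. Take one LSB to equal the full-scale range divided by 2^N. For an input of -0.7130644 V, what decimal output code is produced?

8172

Range = 0.95 − (-0.95) = 1.9 V. LSB = 1.9 V / 2^16 ≈ 28.99 µV.
V_in − V_min = -0.7130644 − (-0.95) = 0.2369356 V.
Divide by LSB: 0.2369356 × 65536/1.9 = 8172.5324.
Truncating gives code 8172.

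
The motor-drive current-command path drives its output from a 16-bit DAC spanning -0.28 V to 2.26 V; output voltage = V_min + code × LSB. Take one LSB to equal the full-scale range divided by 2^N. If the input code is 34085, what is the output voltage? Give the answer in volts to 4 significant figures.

Range = 2.26 − (-0.28) = 2.54 V. LSB = 2.54 V / 2^16.
V_out = V_min + code × LSB = -0.28 V + 34085 × 2.54 V / 65536
      = -0.28 V + 1.32104 V = 1.04104 V.

1.041 V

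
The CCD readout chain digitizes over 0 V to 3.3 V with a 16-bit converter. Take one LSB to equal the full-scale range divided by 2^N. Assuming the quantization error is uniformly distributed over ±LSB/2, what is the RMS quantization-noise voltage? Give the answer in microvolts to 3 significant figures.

V_FS = 3.3 V.
LSB = 3.3 V / 2^16 = 50.354 µV.
V_rms = LSB/√12 = 50.354 µV / √12 = 14.5 µV.

14.5 µV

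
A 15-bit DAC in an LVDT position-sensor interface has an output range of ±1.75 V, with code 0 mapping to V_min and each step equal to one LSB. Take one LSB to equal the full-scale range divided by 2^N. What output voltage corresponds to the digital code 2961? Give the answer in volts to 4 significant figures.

-1.434 V

Full-scale range = 1.75 V − (-1.75 V) = 3.5 V. LSB = 3.5 V / 2^15.
V_out = V_min + code × LSB = -1.75 V + 2961 × 3.5 V / 32768
      = -1.75 + 0.316269 = -1.43373 V.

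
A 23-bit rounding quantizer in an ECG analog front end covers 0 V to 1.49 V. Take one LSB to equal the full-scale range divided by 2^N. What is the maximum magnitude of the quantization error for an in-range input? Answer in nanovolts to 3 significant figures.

88.8 nV

V_FS = 1.49 V.
LSB = 1.49 V / 2^23 = 177.62 nV.
A rounding quantizer has |error| ≤ LSB/2 = 88.8 nV.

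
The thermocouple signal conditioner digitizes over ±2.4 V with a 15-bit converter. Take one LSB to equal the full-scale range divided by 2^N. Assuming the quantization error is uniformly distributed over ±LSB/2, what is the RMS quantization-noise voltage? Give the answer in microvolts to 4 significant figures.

Range = 2.4 − (-2.4) = 4.8 V.
LSB = 4.8 V / 2^15 = 146.484 µV.
For a uniform distribution on [−LSB/2, +LSB/2], V_rms = LSB/√12 = 146.484 µV/3.4641 = 42.29 µV.

42.29 µV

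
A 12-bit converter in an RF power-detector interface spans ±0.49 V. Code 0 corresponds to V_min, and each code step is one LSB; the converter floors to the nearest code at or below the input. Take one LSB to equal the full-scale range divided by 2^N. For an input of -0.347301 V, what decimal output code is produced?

The full-scale span is 0.49 − (-0.49) = 0.98 V. LSB = 0.98 V / 2^12 ≈ 239.3 µV.
V_in − V_min = -0.347301 − (-0.49) = 0.142699 V.
Divide by LSB: 0.142699 × 4096/0.98 = 596.4236.
Truncating gives code 596.

596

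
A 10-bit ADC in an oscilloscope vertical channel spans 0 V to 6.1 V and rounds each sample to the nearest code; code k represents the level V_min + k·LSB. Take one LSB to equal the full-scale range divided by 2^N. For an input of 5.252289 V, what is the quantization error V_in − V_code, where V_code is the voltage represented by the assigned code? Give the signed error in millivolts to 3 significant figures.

V_FS = 6.1 V. LSB = 6.1 V / 2^10 ≈ 5.957 mV.
Position in LSBs: (5.252289 − (0)) × 1024/6.1 = 881.6957; rounding gives k = 882.
V_code = V_min + k × range/2^10 = 0 + 882 × 6.1/1024 = 5.254101563 V.
Error = V_in − V_code = 5.252289 − (5.254101563) = −1.81 mV.

−1.81 mV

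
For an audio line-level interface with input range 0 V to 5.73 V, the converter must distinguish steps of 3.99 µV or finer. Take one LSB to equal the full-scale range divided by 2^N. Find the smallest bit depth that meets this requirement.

Full-scale range = 5.73 V.
Levels needed ≥ 5.73/3.99 µV = 1.436e6. 2^21 = 2097152 suffices, so N_min = 21.

21 bits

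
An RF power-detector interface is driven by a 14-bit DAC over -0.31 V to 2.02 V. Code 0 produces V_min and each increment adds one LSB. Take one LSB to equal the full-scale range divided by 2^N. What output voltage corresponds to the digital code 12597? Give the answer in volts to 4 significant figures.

Full-scale range = 2.02 V − (-0.31 V) = 2.33 V. LSB = 2.33 V / 2^14.
V_out = -0.31 + 12597 × (2.33/16384) V
      = -0.31 + 1.79144 = 1.48144 V.

1.481 V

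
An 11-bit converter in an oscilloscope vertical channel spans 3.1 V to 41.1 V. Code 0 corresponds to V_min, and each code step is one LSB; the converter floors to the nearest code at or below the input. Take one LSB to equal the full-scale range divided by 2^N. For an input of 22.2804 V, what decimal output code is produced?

Span: 41.1 V − (3.1 V) = 38 V. LSB = 38 V / 2^11 ≈ 18.55 mV.
code = ⌊(V_in − V_min)/LSB⌋ = ⌊(V_in − V_min) × 2^11 / range⌋
     = ⌊(22.2804 − (3.1)) × 2048 / 38⌋ = ⌊19.1804 × 2048/38⌋
     = ⌊1033.723⌋ = 1033.

1033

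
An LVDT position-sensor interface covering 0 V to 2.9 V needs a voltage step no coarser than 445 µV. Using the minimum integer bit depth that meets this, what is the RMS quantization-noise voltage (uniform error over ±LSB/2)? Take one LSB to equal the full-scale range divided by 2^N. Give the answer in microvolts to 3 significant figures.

102 µV

Range is 2.9 V.
Need 2^N ≥ 2.9 V / 445 µV = 6517 → N_min = 13.
Step size = 2.9/8192 V = 354.00 µV.
σ_q = LSB/√12 = 354.00 µV/3.4641 = 102 µV.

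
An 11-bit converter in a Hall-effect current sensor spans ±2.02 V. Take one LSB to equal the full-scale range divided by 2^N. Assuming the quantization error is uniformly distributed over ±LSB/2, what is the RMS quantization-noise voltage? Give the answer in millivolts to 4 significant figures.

The full-scale span is 2.02 − (-2.02) = 4.04 V.
Step size = 4.04/2048 V = 1.97266 mV.
σ_q = LSB/√12 = 1.97266 mV/3.4641 = 0.5695 mV.

0.5695 mV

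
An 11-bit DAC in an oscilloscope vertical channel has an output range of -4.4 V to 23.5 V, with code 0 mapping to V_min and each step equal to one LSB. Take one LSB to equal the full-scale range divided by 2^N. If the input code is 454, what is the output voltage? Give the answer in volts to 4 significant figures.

The full-scale span is 23.5 − (-4.4) = 27.9 V. LSB = 27.9 V / 2^11.
V_out = -4.4 + 454 × (27.9/2048) V
      = -4.4 + 6.18486 = 1.78486 V.

1.785 V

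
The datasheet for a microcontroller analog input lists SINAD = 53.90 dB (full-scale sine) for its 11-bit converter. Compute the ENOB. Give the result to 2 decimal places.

ENOB = (53.90 − 1.76)/6.02 = 8.6611 bits.

8.66 bits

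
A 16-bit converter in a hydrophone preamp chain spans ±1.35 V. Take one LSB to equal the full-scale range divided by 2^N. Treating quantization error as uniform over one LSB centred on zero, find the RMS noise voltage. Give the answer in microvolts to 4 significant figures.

11.89 µV

The full-scale span is 1.35 − (-1.35) = 2.7 V.
LSB = 2.7 V / 2^16 = 41.1987 µV.
RMS of a uniform error over width LSB is LSB/√12 = 11.89 µV.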